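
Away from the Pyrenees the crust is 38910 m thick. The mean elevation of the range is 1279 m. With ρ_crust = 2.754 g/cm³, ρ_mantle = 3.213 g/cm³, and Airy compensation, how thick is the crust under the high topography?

47900 m

Root depth r = h ρ_c / (ρ_m − ρ_c) = 1279 m × 2.754 / 0.459 = 7674 m.
Total thickness = T + h + r = 38910 m + 1279 m + 7674 m = 47900 m.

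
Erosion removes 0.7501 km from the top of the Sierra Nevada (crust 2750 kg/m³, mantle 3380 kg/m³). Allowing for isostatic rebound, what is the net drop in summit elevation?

Rebound u = e ρ_c/ρ_m = 0.7501 km × 2750/3380 = 0.6103 km.
Net surface drop = e − u = 0.7501 km − 0.6103 km = e (ρ_m − ρ_c)/ρ_m = 0.14 km.

0.14 km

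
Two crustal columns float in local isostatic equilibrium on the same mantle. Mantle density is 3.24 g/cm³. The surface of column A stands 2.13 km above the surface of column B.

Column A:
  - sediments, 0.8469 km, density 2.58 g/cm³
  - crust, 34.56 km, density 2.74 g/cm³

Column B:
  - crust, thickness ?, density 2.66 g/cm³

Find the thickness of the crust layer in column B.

Take the compensation level at the base of the deeper column (depth z_c below the surface of column A) and equate Σ ρ_i t_i down to z_c; mantle fills any gap and the z_c terms cancel.
Column A: 0.8469×2.58 + 34.56×2.74 + (z_c − 35.4069)×3.24
Column B: 2.13×0 + x×2.66 + (z_c − 2.13 − 0 − x)×3.24
The z_c×3.24 term appears on both sides and cancels. Collect the known terms of each column as K = Σ(ρt)_known − 3.24 × (depth of known layers): K_A = 96.879402 − 3.24×35.4069 = −17.838954; K_B = 0 − 3.24×(2.13 + 0) = −6.9012.
Balance: K_A = K_B − x×(3.24 − 2.66), so x = (K_B − K_A)/(3.24 − 2.66) = 10.9378/0.58 = 18.9 km.

18.9 km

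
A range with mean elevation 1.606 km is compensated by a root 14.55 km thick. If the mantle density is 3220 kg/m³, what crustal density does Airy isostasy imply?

ρ_c h = (ρ_m − ρ_c) r → ρ_c (h + r) = ρ_m r → ρ_c = ρ_m r / (h + r).
ρ_c = 3220 × 14.55 km / (1.606 km + 14.55 km) = 2900 kg/m³.

2900 kg/m³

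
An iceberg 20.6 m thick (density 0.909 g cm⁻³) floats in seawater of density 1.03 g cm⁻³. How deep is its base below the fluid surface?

18.2 m

Draft d = t ρ_obj/ρ_fluid = 20.6 m × 0.909/1.03 = 18.2 m.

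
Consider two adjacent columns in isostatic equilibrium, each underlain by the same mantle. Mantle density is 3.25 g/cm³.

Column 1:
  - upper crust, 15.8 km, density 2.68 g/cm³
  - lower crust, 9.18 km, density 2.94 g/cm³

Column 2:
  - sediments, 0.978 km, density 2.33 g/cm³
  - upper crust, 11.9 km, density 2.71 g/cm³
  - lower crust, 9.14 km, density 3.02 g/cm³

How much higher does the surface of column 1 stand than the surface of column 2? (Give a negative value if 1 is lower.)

For any compensation level in the mantle, the mantle terms cancel and isostasy reduces to e = (Σt_1 − Σt_2) − (Σ(ρt)_1 − Σ(ρt)_2) / ρ_m.
Σt_1 = 24.98 km; Σt_2 = 22.018 km; Σ(ρt)_1 = 69.3332; Σ(ρt)_2 = 62.13054 (in km·g/cm³).
e = (24.98 − 22.018) − (69.3332 − 62.13054) / 3.25 = 0.746 km.

0.746 km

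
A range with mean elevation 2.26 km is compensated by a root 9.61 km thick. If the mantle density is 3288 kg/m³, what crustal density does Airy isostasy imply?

ρ_c h = (ρ_m − ρ_c) r → ρ_c (h + r) = ρ_m r → ρ_c = ρ_m r / (h + r).
ρ_c = 3288 × 9.61 km / (2.26 km + 9.61 km) = 2660 kg/m³.

2660 kg/m³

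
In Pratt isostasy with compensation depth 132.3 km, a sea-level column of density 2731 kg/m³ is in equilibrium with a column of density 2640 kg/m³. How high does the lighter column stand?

ρ_ref D = ρ (D + h) → h = D (ρ_ref − ρ)/ρ.
h = 132.3 km × (2731 − 2640)/2640 = 4.56 km.

4.56 km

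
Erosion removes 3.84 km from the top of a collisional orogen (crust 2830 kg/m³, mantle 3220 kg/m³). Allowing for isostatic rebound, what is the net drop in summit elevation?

Rebound u = e ρ_c/ρ_m = 3.84 km × 2830/3220 = 3.375 km.
Net surface drop = e − u = 3.84 km − 3.375 km = e (ρ_m − ρ_c)/ρ_m = 0.465 km.

0.465 km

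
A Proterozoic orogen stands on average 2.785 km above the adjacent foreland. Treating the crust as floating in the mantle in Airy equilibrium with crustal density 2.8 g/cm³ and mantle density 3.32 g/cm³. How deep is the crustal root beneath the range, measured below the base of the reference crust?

Balancing pressure at the compensation depth: the weight of the topography is balanced by the buoyancy of the root, ρ_c h = (ρ_m − ρ_c) r.
r = h · ρ_c / (ρ_m − ρ_c) = 2.785 km × 2.8 / (3.32 − 2.8) = 15 km.

15 km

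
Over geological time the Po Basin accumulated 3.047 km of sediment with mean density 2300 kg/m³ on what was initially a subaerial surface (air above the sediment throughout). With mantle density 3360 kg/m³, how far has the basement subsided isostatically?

Subaerial load: s = t ρ_sed / ρ_m = 3.047 km × 2300/3360 = 2.09 km.

2.09 km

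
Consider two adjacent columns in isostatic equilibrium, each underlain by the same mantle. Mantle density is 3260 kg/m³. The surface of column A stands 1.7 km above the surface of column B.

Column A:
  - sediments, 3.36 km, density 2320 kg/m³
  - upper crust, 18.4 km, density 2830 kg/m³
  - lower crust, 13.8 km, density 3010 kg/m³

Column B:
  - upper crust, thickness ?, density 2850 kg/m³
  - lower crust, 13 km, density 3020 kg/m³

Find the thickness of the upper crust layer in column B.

Take the compensation level at the base of the deeper column (depth z_c below the surface of column A) and equate Σ ρ_i t_i down to z_c; mantle fills any gap and the z_c terms cancel.
Column A: 3.36×2320 + 18.4×2830 + 13.8×3010 + (z_c − 35.56)×3260
Column B: 1.7×0 + x×2850 + 13×3020 + (z_c − 1.7 − 13 − x)×3260
The z_c×3260 term appears on both sides and cancels. Collect the known terms of each column as K = Σ(ρt)_known − 3260 × (depth of known layers): K_A = 101405.2 − 3260×35.56 = −14520.4; K_B = 39260 − 3260×(1.7 + 13) = −8662.
Balance: K_A = K_B − x×(3260 − 2850), so x = (K_B − K_A)/(3260 − 2850) = 5858.4/410 = 14.3 km.

14.3 km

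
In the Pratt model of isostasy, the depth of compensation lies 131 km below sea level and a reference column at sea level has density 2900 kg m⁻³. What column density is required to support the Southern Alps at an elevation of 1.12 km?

Pratt balance: ρ_ref D = ρ (D + h).
ρ = ρ_ref D/(D + h) = 2900 × 131 km/(131 km + 1.12 km) = 2880 kg m⁻³.

2880 kg m⁻³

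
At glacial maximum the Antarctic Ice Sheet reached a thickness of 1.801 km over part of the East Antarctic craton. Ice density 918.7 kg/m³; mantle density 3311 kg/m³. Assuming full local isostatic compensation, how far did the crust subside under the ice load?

0.5 km

Equating mass per unit area of the two columns: the ice load ρ_ice t is balanced by mantle displaced below, ρ_m s.
s = t ρ_ice / ρ_m = 1.801 km × 918.7/3311 = 0.5 km.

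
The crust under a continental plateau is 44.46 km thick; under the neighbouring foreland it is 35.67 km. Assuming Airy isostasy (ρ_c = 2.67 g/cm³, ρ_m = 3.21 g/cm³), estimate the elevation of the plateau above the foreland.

1.48 km

Excess crust Δ = 44.46 km − 35.67 km = 8.79 km, split between elevation h and root r with h + r = Δ.
Airy balance ρ_c h = (ρ_m − ρ_c) r gives r = h ρ_c/(ρ_m − ρ_c), so h (1 + ρ_c/(ρ_m − ρ_c)) = Δ, i.e. h = Δ (ρ_m − ρ_c)/ρ_m.
h = 8.79 km × 0.54/3.21 = 1.48 km.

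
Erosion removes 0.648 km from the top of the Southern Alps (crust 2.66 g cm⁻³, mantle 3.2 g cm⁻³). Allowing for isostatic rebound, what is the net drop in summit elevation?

0.109 km

Rebound u = e ρ_c/ρ_m = 0.648 km × 2.66/3.2 = 0.5386 km.
Net surface drop = e − u = 0.648 km − 0.5386 km = e (ρ_m − ρ_c)/ρ_m = 0.109 km.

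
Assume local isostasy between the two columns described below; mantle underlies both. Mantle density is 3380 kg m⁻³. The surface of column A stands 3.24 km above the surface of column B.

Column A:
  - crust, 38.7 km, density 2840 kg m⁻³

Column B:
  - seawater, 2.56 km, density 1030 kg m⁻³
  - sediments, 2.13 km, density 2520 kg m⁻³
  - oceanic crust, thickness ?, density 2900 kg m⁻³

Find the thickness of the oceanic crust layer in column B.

Take the compensation level at the base of the deeper column (depth z_c below the surface of column A) and equate Σ ρ_i t_i down to z_c; mantle fills any gap and the z_c terms cancel.
Column A: 38.7×2840 + (z_c − 38.7)×3380
Column B: 3.24×0 + 2.56×1030 + 2.13×2520 + x×2900 + (z_c − 3.24 − 4.69 − x)×3380
The z_c×3380 term appears on both sides and cancels. Collect the known terms of each column as K = Σ(ρt)_known − 3380 × (depth of known layers): K_A = 109908 − 3380×38.7 = −20898; K_B = 8004.4 − 3380×(3.24 + 4.69) = −18799.
Balance: K_A = K_B − x×(3380 − 2900), so x = (K_B − K_A)/(3380 − 2900) = 2099/480 = 4.37 km.

4.37 km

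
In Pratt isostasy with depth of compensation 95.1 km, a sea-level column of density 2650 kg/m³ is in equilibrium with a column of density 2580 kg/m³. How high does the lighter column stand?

2.58 km

ρ_ref D = ρ (D + h) → h = D (ρ_ref − ρ)/ρ.
h = 95.1 km × (2650 − 2580)/2580 = 2.58 km.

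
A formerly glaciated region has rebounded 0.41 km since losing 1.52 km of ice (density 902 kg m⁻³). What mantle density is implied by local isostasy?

ρ_m = ρ_ice t / u = 902 × 1.52 km/0.41 km = 3340 kg m⁻³.

3340 kg m⁻³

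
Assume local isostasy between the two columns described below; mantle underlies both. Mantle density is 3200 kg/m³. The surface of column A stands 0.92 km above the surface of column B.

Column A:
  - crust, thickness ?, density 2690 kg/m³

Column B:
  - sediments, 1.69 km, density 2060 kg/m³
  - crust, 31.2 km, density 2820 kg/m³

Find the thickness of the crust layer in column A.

32.8 km

Take the compensation level at the base of the deeper column (depth z_c below the surface of column A) and equate Σ ρ_i t_i down to z_c; mantle fills any gap and the z_c terms cancel.
Column A: x×2690 + (z_c − 0 − x)×3200
Column B: 0.92×0 + 1.69×2060 + 31.2×2820 + (z_c − 0.92 − 32.89)×3200
The z_c×3200 term appears on both sides and cancels. Collect the known terms of each column as K = Σ(ρt)_known − 3200 × (depth of known layers): K_A = 0 − 3200×0 = 0; K_B = 91465.4 − 3200×(0.92 + 32.89) = −16726.6.
Balance: K_A − x×(3200 − 2690) = K_B, so x = (K_A − K_B)/(3200 − 2690) = 16726.6/510 = 32.8 km.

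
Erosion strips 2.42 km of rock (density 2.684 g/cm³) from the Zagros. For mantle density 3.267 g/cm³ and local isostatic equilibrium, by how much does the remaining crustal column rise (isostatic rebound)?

Unloading: uplift u = e ρ_c/ρ_m = 2.42 km × 2.684/3.267 = 1.99 km.

1.99 km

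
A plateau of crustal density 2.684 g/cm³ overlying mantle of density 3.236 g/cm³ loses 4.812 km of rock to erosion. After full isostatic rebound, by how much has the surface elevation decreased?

Rebound u = e ρ_c/ρ_m = 4.812 km × 2.684/3.236 = 3.991 km.
Net surface drop = e − u = 4.812 km − 3.991 km = e (ρ_m − ρ_c)/ρ_m = 0.821 km.

0.821 km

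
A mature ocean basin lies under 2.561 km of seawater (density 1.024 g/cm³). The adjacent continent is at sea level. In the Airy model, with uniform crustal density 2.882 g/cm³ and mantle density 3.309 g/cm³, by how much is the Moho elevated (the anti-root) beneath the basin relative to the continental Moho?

11.1 km

Isostatic balance requires: replacing crust with seawater at the top is compensated by replacing crust with mantle at the base: d (ρ_c − ρ_w) = a (ρ_m − ρ_c).
a = d (ρ_c − ρ_w)/(ρ_m − ρ_c) = 2.561 km × 1.858/0.427 = 11.1 km.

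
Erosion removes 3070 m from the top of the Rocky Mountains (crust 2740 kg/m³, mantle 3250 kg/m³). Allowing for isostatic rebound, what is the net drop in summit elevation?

Rebound u = e ρ_c/ρ_m = 3070 m × 2740/3250 = 2588 m.
Net surface drop = e − u = 3070 m − 2588 m = e (ρ_m − ρ_c)/ρ_m = 482 m.

482 m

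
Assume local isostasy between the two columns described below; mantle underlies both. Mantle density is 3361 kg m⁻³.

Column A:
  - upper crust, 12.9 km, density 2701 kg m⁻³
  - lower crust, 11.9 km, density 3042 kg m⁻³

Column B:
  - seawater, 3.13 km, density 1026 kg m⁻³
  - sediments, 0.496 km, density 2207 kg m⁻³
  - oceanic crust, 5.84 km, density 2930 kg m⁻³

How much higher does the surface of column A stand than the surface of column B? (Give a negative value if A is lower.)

0.569 km

For any compensation level in the mantle, the mantle terms cancel and isostasy reduces to e = (Σt_A − Σt_B) − (Σ(ρt)_A − Σ(ρt)_B) / ρ_m.
Σt_A = 24.8 km; Σt_B = 9.466 km; Σ(ρt)_A = 71042.7; Σ(ρt)_B = 21417.252 (in km·kg m⁻³).
e = (24.8 − 9.466) − (71042.7 − 21417.252) / 3361 = 0.569 km.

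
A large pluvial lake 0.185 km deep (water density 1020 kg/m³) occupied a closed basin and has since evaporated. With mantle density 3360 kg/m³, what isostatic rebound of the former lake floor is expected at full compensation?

u = d ρ_w/ρ_m = 0.185 km × 1020/3360 = 0.0562 km.

0.0562 km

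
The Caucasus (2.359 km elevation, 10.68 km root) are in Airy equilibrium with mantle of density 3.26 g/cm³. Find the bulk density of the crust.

ρ_c h = (ρ_m − ρ_c) r → ρ_c (h + r) = ρ_m r → ρ_c = ρ_m r / (h + r).
ρ_c = 3.26 × 10.68 km / (2.359 km + 10.68 km) = 2.67 g/cm³.

2.67 g/cm³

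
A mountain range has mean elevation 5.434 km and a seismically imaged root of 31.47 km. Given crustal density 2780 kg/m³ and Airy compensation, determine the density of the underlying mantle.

3260 kg/m³

Airy balance: ρ_c h = (ρ_m − ρ_c) r → ρ_m = ρ_c (1 + h/r).
ρ_m = 2780 × (1 + 5.434 km/31.47 km) = 3260 kg/m³.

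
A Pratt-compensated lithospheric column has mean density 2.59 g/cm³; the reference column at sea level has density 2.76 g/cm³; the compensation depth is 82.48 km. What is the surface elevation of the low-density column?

5.41 km

ρ_ref D = ρ (D + h) → h = D (ρ_ref − ρ)/ρ.
h = 82.48 km × (2.76 − 2.59)/2.59 = 5.41 km.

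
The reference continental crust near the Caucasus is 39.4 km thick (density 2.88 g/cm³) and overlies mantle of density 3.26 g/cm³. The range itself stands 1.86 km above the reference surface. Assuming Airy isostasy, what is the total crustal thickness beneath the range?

Root depth r = h ρ_c / (ρ_m − ρ_c) = 1.86 km × 2.88 / 0.38 = 14.1 km.
Total thickness = T + h + r = 39.4 km + 1.86 km + 14.1 km = 55.4 km.

55.4 km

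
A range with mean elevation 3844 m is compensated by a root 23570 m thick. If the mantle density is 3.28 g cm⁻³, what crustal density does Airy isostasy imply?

2.82 g cm⁻³

ρ_c h = (ρ_m − ρ_c) r → ρ_c (h + r) = ρ_m r → ρ_c = ρ_m r / (h + r).
ρ_c = 3.28 × 23570 m / (3844 m + 23570 m) = 2.82 g cm⁻³.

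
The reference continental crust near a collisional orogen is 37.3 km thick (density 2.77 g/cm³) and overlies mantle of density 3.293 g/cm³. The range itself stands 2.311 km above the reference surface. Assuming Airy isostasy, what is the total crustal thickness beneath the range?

51.9 km

Root depth r = h ρ_c / (ρ_m − ρ_c) = 2.311 km × 2.77 / 0.523 = 12.24 km.
Total thickness = T + h + r = 37.3 km + 2.311 km + 12.24 km = 51.9 km.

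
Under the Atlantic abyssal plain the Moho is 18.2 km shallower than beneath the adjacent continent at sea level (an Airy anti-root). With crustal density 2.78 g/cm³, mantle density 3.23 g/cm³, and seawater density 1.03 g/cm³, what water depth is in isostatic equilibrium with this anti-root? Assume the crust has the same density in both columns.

Replacing a thickness d of crust by seawater at the top must be balanced by replacing crust with mantle at the base: d (ρ_c − ρ_w) = a (ρ_m − ρ_c).
d = a (ρ_m − ρ_c)/(ρ_c − ρ_w) = 18.2 km × 0.45/1.75 = 4.68 km.

4.68 km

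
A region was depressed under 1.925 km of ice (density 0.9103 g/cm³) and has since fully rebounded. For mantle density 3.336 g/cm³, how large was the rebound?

0.525 km

Removing the load lets mantle flow back in; uplift u satisfies ρ_ice t = ρ_m u.
u = t ρ_ice/ρ_m = 1.925 km × 0.9103/3.336 = 0.525 km.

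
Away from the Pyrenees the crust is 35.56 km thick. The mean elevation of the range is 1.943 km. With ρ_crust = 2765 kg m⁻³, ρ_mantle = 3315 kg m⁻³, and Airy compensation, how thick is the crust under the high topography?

Root depth r = h ρ_c / (ρ_m − ρ_c) = 1.943 km × 2765 / 550 = 9.768 km.
Total thickness = T + h + r = 35.56 km + 1.943 km + 9.768 km = 47.3 km.

47.3 km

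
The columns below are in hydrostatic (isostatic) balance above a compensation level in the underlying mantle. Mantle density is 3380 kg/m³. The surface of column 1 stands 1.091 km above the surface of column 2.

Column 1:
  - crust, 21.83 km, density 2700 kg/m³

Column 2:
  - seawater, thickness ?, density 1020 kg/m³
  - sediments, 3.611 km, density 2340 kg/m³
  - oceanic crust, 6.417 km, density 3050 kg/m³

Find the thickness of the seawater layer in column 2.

Take the compensation level at the base of the deeper column (depth z_c below the surface of column 1) and equate Σ ρ_i t_i down to z_c; mantle fills any gap and the z_c terms cancel.
Column 1: 21.83×2700 + (z_c − 21.83)×3380
Column 2: 1.091×0 + x×1020 + 3.611×2340 + 6.417×3050 + (z_c − 1.091 − 10.028 − x)×3380
The z_c×3380 term appears on both sides and cancels. Collect the known terms of each column as K = Σ(ρt)_known − 3380 × (depth of known layers): K_1 = 58941 − 3380×21.83 = −14844.4; K_2 = 28021.59 − 3380×(1.091 + 10.028) = −9560.63.
Balance: K_1 = K_2 − x×(3380 − 1020), so x = (K_2 − K_1)/(3380 − 1020) = 5283.77/2360 = 2.24 km.

2.24 km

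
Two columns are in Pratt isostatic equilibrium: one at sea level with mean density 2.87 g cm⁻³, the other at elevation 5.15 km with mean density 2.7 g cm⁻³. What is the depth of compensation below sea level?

ρ_ref D = ρ (D + h) → D (ρ_ref − ρ) = ρ h.
D = ρ h/(ρ_ref − ρ) = 2.7 × 5.15 km/(2.87 − 2.7) = 81.8 km.

81.8 km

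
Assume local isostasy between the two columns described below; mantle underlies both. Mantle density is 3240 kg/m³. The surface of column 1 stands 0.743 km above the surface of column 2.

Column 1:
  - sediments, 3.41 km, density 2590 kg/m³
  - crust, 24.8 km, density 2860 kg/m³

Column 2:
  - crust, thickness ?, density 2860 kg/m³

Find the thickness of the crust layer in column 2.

Take the compensation level at the base of the deeper column (depth z_c below the surface of column 1) and equate Σ ρ_i t_i down to z_c; mantle fills any gap and the z_c terms cancel.
Column 1: 3.41×2590 + 24.8×2860 + (z_c − 28.21)×3240
Column 2: 0.743×0 + x×2860 + (z_c − 0.743 − 0 − x)×3240
The z_c×3240 term appears on both sides and cancels. Collect the known terms of each column as K = Σ(ρt)_known − 3240 × (depth of known layers): K_1 = 79759.9 − 3240×28.21 = −11640.5; K_2 = 0 − 3240×(0.743 + 0) = −2407.32.
Balance: K_1 = K_2 − x×(3240 − 2860), so x = (K_2 − K_1)/(3240 − 2860) = 9233.18/380 = 24.3 km.

24.3 km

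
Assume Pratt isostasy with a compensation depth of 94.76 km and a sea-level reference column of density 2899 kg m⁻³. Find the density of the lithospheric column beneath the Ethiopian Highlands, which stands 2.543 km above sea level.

Pratt balance: ρ_ref D = ρ (D + h).
ρ = ρ_ref D/(D + h) = 2899 × 94.76 km/(94.76 km + 2.543 km) = 2820 kg m⁻³.

2820 kg m⁻³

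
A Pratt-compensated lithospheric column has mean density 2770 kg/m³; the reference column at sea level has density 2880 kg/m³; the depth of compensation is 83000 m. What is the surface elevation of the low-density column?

3300 m

ρ_ref D = ρ (D + h) → h = D (ρ_ref − ρ)/ρ.
h = 83000 m × (2880 − 2770)/2770 = 3300 m.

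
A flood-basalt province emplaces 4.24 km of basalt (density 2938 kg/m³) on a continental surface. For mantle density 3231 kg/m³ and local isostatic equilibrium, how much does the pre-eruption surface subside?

3.86 km

Subaerial loading: s = t ρ_load / ρ_m.
s = 4.24 km × 2938/3231 = 3.86 km.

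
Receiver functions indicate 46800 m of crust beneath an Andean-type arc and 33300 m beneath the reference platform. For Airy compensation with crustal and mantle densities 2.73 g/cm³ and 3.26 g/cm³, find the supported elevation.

2190 m

Excess crust Δ = 46800 m − 33300 m = 13500 m, split between elevation h and root r with h + r = Δ.
Airy balance ρ_c h = (ρ_m − ρ_c) r gives r = h ρ_c/(ρ_m − ρ_c), so h (1 + ρ_c/(ρ_m − ρ_c)) = Δ, i.e. h = Δ (ρ_m − ρ_c)/ρ_m.
h = 13500 m × 0.53/3.26 = 2190 m.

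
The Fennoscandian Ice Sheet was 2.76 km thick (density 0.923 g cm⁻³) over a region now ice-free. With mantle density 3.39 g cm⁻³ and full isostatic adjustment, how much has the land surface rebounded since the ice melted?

0.751 km

Removing the load lets mantle flow back in; uplift u satisfies ρ_ice t = ρ_m u.
u = t ρ_ice/ρ_m = 2.76 km × 0.923/3.39 = 0.751 km.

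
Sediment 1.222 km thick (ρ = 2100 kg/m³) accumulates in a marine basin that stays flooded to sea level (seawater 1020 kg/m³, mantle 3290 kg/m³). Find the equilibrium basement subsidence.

0.581 km

Submarine loading: the sediment displaces seawater, and the subsidence is in turn flooded, so s (ρ_m − ρ_w) = t (ρ_sed − ρ_w).
s = 1.222 km × (2100 − 1020) / (3290 − 1020) = 0.581 km.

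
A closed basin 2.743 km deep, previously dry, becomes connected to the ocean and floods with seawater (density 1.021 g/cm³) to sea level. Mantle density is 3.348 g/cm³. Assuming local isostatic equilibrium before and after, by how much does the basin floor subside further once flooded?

After flooding the water column is d + s deep. Its weight must equal the weight of mantle displaced by the extra subsidence s: (d + s) ρ_w = s ρ_m.
s = d ρ_w / (ρ_m − ρ_w) = 2.743 km × 1.021/(3.348 − 1.021) = 1.2 km.

1.2 km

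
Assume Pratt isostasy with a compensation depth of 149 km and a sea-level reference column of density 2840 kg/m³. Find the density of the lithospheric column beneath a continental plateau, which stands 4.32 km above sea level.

2760 kg/m³

Pratt balance: ρ_ref D = ρ (D + h).
ρ = ρ_ref D/(D + h) = 2840 × 149 km/(149 km + 4.32 km) = 2760 kg/m³.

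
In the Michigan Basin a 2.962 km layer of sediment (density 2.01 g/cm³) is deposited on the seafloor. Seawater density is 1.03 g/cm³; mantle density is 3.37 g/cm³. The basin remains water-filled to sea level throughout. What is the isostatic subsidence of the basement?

1.24 km

Submarine loading: the sediment displaces seawater, and the subsidence is in turn flooded, so s (ρ_m − ρ_w) = t (ρ_sed − ρ_w).
s = 2.962 km × (2.01 − 1.03) / (3.37 − 1.03) = 1.24 km.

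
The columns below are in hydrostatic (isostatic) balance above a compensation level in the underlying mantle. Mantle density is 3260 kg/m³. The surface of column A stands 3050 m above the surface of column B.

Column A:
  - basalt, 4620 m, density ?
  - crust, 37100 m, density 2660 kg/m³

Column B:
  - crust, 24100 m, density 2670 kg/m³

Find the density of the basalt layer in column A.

Take the compensation level at the base of the deeper column (depth z_c below the surface of column A) and equate Σ ρ_i t_i down to z_c; mantle fills any gap and the z_c terms cancel.
Column A: 4620×ρ + 37100×2660 + (z_c − 41720)×3260
Column B: 3050×0 + 24100×2670 + (z_c − 3050 − 24100)×3260
The z_c×3260 term appears on both sides and cancels. Collect the known terms of each column as K = Σ(ρt)_known − 3260 × (depth of known layers): K_A = 98686000 − 3260×41720 = −37321200; K_B = 64347000 − 3260×(3050 + 24100) = −24162000.
Balance: K_A + 4620×ρ = K_B, so ρ = (K_B − K_A)/4620 = 13159200/4620 = 2850 kg/m³.

2850 kg/m³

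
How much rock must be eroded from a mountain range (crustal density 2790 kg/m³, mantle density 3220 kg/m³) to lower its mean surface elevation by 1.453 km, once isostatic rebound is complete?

Net drop Δ = e − u = e − e ρ_c/ρ_m = e (ρ_m − ρ_c)/ρ_m.
e = Δ ρ_m/(ρ_m − ρ_c) = 1.453 km × 3220/430 = 10.9 km.

10.9 km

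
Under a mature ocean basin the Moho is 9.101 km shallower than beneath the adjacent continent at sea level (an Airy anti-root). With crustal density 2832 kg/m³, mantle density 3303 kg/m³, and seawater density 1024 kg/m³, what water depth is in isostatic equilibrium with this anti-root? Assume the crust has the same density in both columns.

Replacing a thickness d of crust by seawater at the top must be balanced by replacing crust with mantle at the base: d (ρ_c − ρ_w) = a (ρ_m − ρ_c).
d = a (ρ_m − ρ_c)/(ρ_c − ρ_w) = 9.101 km × 471/1808 = 2.37 km.

2.37 km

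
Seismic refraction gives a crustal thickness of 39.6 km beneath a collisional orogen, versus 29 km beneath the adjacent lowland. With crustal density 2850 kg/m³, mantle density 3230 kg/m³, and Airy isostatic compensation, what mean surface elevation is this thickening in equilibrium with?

Excess crust Δ = 39.6 km − 29 km = 10.6 km, split between elevation h and root r with h + r = Δ.
Airy balance ρ_c h = (ρ_m − ρ_c) r gives r = h ρ_c/(ρ_m − ρ_c), so h (1 + ρ_c/(ρ_m − ρ_c)) = Δ, i.e. h = Δ (ρ_m − ρ_c)/ρ_m.
h = 10.6 km × 380/3230 = 1.25 km.

1.25 km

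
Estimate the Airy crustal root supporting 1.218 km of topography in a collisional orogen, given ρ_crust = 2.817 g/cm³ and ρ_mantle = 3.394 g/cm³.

Balancing pressure at the compensation depth: the weight of the topography is balanced by the buoyancy of the root, ρ_c h = (ρ_m − ρ_c) r.
r = h · ρ_c / (ρ_m − ρ_c) = 1.218 km × 2.817 / (3.394 − 2.817) = 5.95 km.

5.95 km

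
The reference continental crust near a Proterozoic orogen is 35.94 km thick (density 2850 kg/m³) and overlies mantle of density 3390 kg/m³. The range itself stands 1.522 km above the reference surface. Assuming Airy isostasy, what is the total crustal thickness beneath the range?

Root depth r = h ρ_c / (ρ_m − ρ_c) = 1.522 km × 2850 / 540 = 8.033 km.
Total thickness = T + h + r = 35.94 km + 1.522 km + 8.033 km = 45.5 km.

45.5 km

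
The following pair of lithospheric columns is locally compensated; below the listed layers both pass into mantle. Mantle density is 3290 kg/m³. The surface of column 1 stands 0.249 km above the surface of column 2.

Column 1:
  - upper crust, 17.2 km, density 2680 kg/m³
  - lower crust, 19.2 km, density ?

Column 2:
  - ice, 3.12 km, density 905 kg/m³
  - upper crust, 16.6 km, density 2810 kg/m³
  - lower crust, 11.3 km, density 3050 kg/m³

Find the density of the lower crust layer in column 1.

Take the compensation level at the base of the deeper column (depth z_c below the surface of column 1) and equate Σ ρ_i t_i down to z_c; mantle fills any gap and the z_c terms cancel.
Column 1: 17.2×2680 + 19.2×ρ + (z_c − 36.4)×3290
Column 2: 0.249×0 + 3.12×905 + 16.6×2810 + 11.3×3050 + (z_c − 0.249 − 31.02)×3290
The z_c×3290 term appears on both sides and cancels. Collect the known terms of each column as K = Σ(ρt)_known − 3290 × (depth of known layers): K_1 = 46096 − 3290×36.4 = −73660; K_2 = 83934.6 − 3290×(0.249 + 31.02) = −18940.41.
Balance: K_1 + 19.2×ρ = K_2, so ρ = (K_2 − K_1)/19.2 = 54719.6/19.2 = 2850 kg/m³.

2850 kg/m³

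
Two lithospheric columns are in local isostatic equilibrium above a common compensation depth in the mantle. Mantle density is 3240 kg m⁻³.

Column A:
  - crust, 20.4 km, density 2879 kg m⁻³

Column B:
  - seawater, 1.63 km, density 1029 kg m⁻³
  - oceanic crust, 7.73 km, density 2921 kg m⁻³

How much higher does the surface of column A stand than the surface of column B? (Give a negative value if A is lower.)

0.4 km

For any compensation level in the mantle, the mantle terms cancel and isostasy reduces to e = (Σt_A − Σt_B) − (Σ(ρt)_A − Σ(ρt)_B) / ρ_m.
Σt_A = 20.4 km; Σt_B = 9.36 km; Σ(ρt)_A = 58731.6; Σ(ρt)_B = 24256.6 (in km·kg m⁻³).
e = (20.4 − 9.36) − (58731.6 − 24256.6) / 3240 = 0.4 km.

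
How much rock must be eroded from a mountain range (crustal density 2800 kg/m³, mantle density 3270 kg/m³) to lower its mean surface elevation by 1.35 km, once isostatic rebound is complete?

Net drop Δ = e − u = e − e ρ_c/ρ_m = e (ρ_m − ρ_c)/ρ_m.
e = Δ ρ_m/(ρ_m − ρ_c) = 1.35 km × 3270/470 = 9.39 km.

9.39 km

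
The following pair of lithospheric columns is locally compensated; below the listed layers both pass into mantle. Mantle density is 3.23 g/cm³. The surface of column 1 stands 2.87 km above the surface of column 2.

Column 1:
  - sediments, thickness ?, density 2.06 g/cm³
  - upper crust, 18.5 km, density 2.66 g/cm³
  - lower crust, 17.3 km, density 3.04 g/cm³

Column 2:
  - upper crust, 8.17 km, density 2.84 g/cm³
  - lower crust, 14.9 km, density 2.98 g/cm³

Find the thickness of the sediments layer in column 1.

Take the compensation level at the base of the deeper column (depth z_c below the surface of column 1) and equate Σ ρ_i t_i down to z_c; mantle fills any gap and the z_c terms cancel.
Column 1: x×2.06 + 18.5×2.66 + 17.3×3.04 + (z_c − 35.8 − x)×3.23
Column 2: 2.87×0 + 8.17×2.84 + 14.9×2.98 + (z_c − 2.87 − 23.07)×3.23
The z_c×3.23 term appears on both sides and cancels. Collect the known terms of each column as K = Σ(ρt)_known − 3.23 × (depth of known layers): K_1 = 101.802 − 3.23×35.8 = −13.832; K_2 = 67.6048 − 3.23×(2.87 + 23.07) = −16.1814.
Balance: K_1 − x×(3.23 − 2.06) = K_2, so x = (K_1 − K_2)/(3.23 − 2.06) = 2.3494/1.17 = 2.01 km.

2.01 km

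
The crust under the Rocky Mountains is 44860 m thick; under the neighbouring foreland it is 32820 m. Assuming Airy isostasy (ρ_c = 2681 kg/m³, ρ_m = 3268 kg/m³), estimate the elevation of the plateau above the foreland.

2160 m

Excess crust Δ = 44860 m − 32820 m = 12040 m, split between elevation h and root r with h + r = Δ.
Airy balance ρ_c h = (ρ_m − ρ_c) r gives r = h ρ_c/(ρ_m − ρ_c), so h (1 + ρ_c/(ρ_m − ρ_c)) = Δ, i.e. h = Δ (ρ_m − ρ_c)/ρ_m.
h = 12040 m × 587/3268 = 2160 m.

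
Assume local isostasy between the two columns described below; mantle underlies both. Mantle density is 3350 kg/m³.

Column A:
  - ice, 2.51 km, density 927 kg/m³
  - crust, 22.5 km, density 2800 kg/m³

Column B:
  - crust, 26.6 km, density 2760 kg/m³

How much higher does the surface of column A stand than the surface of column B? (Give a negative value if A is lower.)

For any compensation level in the mantle, the mantle terms cancel and isostasy reduces to e = (Σt_A − Σt_B) − (Σ(ρt)_A − Σ(ρt)_B) / ρ_m.
Σt_A = 25.01 km; Σt_B = 26.6 km; Σ(ρt)_A = 65326.77; Σ(ρt)_B = 73416 (in km·kg/m³).
e = (25.01 − 26.6) − (65326.77 − 73416) / 3350 = 0.825 km.

0.825 km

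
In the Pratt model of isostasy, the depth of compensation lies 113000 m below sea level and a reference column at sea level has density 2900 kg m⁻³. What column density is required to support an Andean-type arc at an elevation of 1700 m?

2860 kg m⁻³

Pratt balance: ρ_ref D = ρ (D + h).
ρ = ρ_ref D/(D + h) = 2900 × 113000 m/(113000 m + 1700 m) = 2860 kg m⁻³.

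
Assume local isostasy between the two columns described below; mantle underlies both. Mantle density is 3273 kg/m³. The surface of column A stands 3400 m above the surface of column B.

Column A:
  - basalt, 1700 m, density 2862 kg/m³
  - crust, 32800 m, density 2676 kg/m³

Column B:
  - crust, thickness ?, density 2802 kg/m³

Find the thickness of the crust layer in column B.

Take the compensation level at the base of the deeper column (depth z_c below the surface of column A) and equate Σ ρ_i t_i down to z_c; mantle fills any gap and the z_c terms cancel.
Column A: 1700×2862 + 32800×2676 + (z_c − 34500)×3273
Column B: 3400×0 + x×2802 + (z_c − 3400 − 0 − x)×3273
The z_c×3273 term appears on both sides and cancels. Collect the known terms of each column as K = Σ(ρt)_known − 3273 × (depth of known layers): K_A = 92638200 − 3273×34500 = −20280300; K_B = 0 − 3273×(3400 + 0) = −11128200.
Balance: K_A = K_B − x×(3273 − 2802), so x = (K_B − K_A)/(3273 − 2802) = 9152100/471 = 19400 m.

19400 m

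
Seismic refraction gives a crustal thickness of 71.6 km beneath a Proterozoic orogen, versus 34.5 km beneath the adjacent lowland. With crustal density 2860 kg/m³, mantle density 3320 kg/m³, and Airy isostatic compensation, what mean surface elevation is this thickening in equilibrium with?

Excess crust Δ = 71.6 km − 34.5 km = 37.1 km, split between elevation h and root r with h + r = Δ.
Airy balance ρ_c h = (ρ_m − ρ_c) r gives r = h ρ_c/(ρ_m − ρ_c), so h (1 + ρ_c/(ρ_m − ρ_c)) = Δ, i.e. h = Δ (ρ_m − ρ_c)/ρ_m.
h = 37.1 km × 460/3320 = 5.14 km.

5.14 km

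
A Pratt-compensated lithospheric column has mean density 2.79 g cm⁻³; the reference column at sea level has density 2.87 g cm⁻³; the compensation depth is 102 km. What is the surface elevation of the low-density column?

ρ_ref D = ρ (D + h) → h = D (ρ_ref − ρ)/ρ.
h = 102 km × (2.87 − 2.79)/2.79 = 2.92 km.

2.92 km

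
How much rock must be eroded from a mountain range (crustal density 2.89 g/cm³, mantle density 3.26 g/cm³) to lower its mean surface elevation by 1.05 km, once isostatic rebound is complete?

Net drop Δ = e − u = e − e ρ_c/ρ_m = e (ρ_m − ρ_c)/ρ_m.
e = Δ ρ_m/(ρ_m − ρ_c) = 1.05 km × 3.26/0.37 = 9.25 km.

9.25 km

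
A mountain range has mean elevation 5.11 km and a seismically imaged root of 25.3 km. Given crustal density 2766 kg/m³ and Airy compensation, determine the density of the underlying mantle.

3320 kg/m³

Airy balance: ρ_c h = (ρ_m − ρ_c) r → ρ_m = ρ_c (1 + h/r).
ρ_m = 2766 × (1 + 5.11 km/25.3 km) = 3320 kg/m³.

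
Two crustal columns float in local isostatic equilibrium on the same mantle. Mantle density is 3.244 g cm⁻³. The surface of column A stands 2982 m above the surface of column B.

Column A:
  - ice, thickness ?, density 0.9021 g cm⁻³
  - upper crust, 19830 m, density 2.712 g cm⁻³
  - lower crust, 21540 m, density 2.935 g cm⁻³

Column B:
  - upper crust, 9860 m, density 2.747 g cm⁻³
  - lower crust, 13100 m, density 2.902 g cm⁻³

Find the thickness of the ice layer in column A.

789 m

Take the compensation level at the base of the deeper column (depth z_c below the surface of column A) and equate Σ ρ_i t_i down to z_c; mantle fills any gap and the z_c terms cancel.
Column A: x×0.9021 + 19830×2.712 + 21540×2.935 + (z_c − 41370 − x)×3.244
Column B: 2982×0 + 9860×2.747 + 13100×2.902 + (z_c − 2982 − 22960)×3.244
The z_c×3.244 term appears on both sides and cancels. Collect the known terms of each column as K = Σ(ρt)_known − 3.244 × (depth of known layers): K_A = 116998.86 − 3.244×41370 = −17205.42; K_B = 65101.62 − 3.244×(2982 + 22960) = −19054.228.
Balance: K_A − x×(3.244 − 0.9021) = K_B, so x = (K_A − K_B)/(3.244 − 0.9021) = 1848.81/2.3419 = 789 m.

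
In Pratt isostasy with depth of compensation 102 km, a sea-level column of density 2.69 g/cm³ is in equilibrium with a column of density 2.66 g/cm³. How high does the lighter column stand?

1.15 km

ρ_ref D = ρ (D + h) → h = D (ρ_ref − ρ)/ρ.
h = 102 km × (2.69 − 2.66)/2.66 = 1.15 km.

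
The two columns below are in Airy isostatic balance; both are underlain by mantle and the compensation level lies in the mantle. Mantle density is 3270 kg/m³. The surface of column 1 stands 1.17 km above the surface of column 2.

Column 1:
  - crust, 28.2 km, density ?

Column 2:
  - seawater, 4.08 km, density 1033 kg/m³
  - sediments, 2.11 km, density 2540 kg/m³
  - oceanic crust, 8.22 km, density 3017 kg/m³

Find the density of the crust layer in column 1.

Take the compensation level at the base of the deeper column (depth z_c below the surface of column 1) and equate Σ ρ_i t_i down to z_c; mantle fills any gap and the z_c terms cancel.
Column 1: 28.2×ρ + (z_c − 28.2)×3270
Column 2: 1.17×0 + 4.08×1033 + 2.11×2540 + 8.22×3017 + (z_c − 1.17 − 14.41)×3270
The z_c×3270 term appears on both sides and cancels. Collect the known terms of each column as K = Σ(ρt)_known − 3270 × (depth of known layers): K_1 = 0 − 3270×28.2 = −92214; K_2 = 34373.78 − 3270×(1.17 + 14.41) = −16572.82.
Balance: K_1 + 28.2×ρ = K_2, so ρ = (K_2 − K_1)/28.2 = 75641.2/28.2 = 2680 kg/m³.

2680 kg/m³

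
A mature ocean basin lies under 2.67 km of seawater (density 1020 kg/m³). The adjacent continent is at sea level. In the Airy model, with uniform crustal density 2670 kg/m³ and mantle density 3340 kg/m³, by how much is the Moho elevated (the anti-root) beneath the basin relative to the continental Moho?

By Archimedes' principle applied to the lithosphere: replacing crust with seawater at the top is compensated by replacing crust with mantle at the base: d (ρ_c − ρ_w) = a (ρ_m − ρ_c).
a = d (ρ_c − ρ_w)/(ρ_m − ρ_c) = 2.67 km × 1650/670 = 6.58 km.

6.58 km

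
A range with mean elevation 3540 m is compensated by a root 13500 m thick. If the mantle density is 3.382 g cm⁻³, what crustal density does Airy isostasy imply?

2.68 g cm⁻³

ρ_c h = (ρ_m − ρ_c) r → ρ_c (h + r) = ρ_m r → ρ_c = ρ_m r / (h + r).
ρ_c = 3.382 × 13500 m / (3540 m + 13500 m) = 2.68 g cm⁻³.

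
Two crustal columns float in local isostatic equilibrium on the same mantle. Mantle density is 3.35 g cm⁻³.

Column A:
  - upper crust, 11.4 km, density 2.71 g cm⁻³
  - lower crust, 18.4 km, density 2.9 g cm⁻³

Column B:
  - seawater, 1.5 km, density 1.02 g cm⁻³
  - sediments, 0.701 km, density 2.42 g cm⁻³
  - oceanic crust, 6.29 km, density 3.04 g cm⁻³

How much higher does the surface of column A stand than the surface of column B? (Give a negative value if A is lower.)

2.83 km

For any compensation level in the mantle, the mantle terms cancel and isostasy reduces to e = (Σt_A − Σt_B) − (Σ(ρt)_A − Σ(ρt)_B) / ρ_m.
Σt_A = 29.8 km; Σt_B = 8.491 km; Σ(ρt)_A = 84.254; Σ(ρt)_B = 22.34802 (in km·g cm⁻³).
e = (29.8 − 8.491) − (84.254 − 22.34802) / 3.35 = 2.83 km.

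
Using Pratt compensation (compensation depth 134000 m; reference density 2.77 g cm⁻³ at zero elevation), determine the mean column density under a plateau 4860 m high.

2.67 g cm⁻³

Pratt balance: ρ_ref D = ρ (D + h).
ρ = ρ_ref D/(D + h) = 2.77 × 134000 m/(134000 m + 4860 m) = 2.67 g cm⁻³.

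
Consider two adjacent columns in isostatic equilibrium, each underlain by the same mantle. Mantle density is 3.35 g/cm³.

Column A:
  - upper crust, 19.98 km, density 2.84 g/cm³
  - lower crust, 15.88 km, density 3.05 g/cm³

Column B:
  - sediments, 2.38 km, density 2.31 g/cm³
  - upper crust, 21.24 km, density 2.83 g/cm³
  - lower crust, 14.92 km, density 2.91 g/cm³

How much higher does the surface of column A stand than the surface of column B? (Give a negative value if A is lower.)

For any compensation level in the mantle, the mantle terms cancel and isostasy reduces to e = (Σt_A − Σt_B) − (Σ(ρt)_A − Σ(ρt)_B) / ρ_m.
Σt_A = 35.86 km; Σt_B = 38.54 km; Σ(ρt)_A = 105.1772; Σ(ρt)_B = 109.0242 (in km·g/cm³).
e = (35.86 − 38.54) − (105.1772 − 109.0242) / 3.35 = −1.53 km.

−1.53 km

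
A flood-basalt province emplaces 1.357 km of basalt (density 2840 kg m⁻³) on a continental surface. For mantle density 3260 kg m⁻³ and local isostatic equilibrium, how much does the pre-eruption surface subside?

Subaerial loading: s = t ρ_load / ρ_m.
s = 1.357 km × 2840/3260 = 1.18 km.

1.18 km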